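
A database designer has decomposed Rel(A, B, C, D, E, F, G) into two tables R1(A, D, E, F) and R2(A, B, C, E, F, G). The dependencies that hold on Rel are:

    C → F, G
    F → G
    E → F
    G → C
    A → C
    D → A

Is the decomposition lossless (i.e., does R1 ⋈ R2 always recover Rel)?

Common attributes: R1 ∩ R2 = {A, E, F}.
Closure of {A, E, F}: F → G applies, adding G; G → C applies, adding C. So (A, E, F)⁺ = {A, C, E, F, G}.
The closure contains neither all of R1 = {A, D, E, F} nor all of R2 = {A, B, C, E, F, G}, so the common attributes are not a superkey of either fragment. The join is lossy.

No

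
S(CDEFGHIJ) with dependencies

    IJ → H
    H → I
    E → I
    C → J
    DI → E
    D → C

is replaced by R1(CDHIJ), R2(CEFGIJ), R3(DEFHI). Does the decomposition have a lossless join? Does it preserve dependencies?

lossy but dependency-preserving

Lossless test (chase): Rows 1 and 2 agree on IJ; apply IJ→H and equate their H entries. Rows 1 and 3 agree on DI; apply DI→E and equate their E entries. Rows 1 and 3 agree on D; apply D→C and equate their C entries. Rows 1 and 3 agree on C; apply C→J and equate their J entries. No row becomes fully distinguished — the join is lossy.
Dependency preservation: every FD's attributes lie within a single fragment, so each can be enforced locally — preserved.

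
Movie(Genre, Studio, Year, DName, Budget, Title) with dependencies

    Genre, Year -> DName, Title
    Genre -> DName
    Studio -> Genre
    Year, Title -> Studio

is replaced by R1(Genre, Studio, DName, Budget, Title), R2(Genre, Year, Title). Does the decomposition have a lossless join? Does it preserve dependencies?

lossy and not dependency-preserving

Lossless test: (Genre, Title)⁺ = {Genre, DName, Title}, which is a superkey of neither fragment — lossy.
Dependency preservation: the restricted closure of {Year, Title} across the fragments never reaches {Studio}, so Year, Title → Studio cannot be enforced without a join — not preserved.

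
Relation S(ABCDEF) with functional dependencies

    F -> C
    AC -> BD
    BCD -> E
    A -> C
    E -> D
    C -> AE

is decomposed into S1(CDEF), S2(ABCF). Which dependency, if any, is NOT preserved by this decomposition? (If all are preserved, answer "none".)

F → C lies within S1.
AC → BD: restricted closure across fragments reaches BD.
BCD → E: restricted closure across fragments reaches E.
A → C lies within S2.
E → D lies within S1.
C → AE: restricted closure across fragments reaches AE.
Every dependency is enforceable on the fragments, so the decomposition is dependency-preserving.

none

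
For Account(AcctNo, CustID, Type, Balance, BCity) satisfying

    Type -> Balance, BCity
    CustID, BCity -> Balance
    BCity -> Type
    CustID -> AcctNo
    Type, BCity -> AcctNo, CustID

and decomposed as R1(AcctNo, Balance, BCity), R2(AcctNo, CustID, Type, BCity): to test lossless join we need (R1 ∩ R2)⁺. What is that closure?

R1 ∩ R2 = {AcctNo, BCity}.
BCity → Type applies, adding Type
Type, BCity → AcctNo, CustID applies, adding CustID
Type → Balance, BCity applies, adding Balance
Closure: {AcctNo, CustID, Type, Balance, BCity}.

AcctNo, CustID, Type, Balance, BCity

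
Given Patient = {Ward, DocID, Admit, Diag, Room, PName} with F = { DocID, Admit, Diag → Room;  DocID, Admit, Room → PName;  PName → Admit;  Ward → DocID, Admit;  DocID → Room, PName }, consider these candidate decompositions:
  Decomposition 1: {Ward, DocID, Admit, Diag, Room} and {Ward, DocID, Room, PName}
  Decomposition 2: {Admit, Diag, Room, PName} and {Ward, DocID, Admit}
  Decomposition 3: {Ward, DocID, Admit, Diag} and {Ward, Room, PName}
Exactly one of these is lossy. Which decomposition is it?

Decomposition 2

Decomposition 1: common = {Ward, DocID, Room}, closure = {Ward, DocID, Admit, Room, PName} → lossless.
Decomposition 2: common = {Admit}, closure = {Admit} → lossy.
Decomposition 3: common = {Ward}, closure = {Ward, DocID, Admit, Room, PName} → lossless.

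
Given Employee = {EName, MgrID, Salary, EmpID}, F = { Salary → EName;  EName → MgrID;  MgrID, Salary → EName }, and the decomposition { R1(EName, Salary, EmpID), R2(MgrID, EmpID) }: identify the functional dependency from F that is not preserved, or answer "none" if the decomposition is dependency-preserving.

EName → MgrID

Check EName → MgrID: no single fragment contains all of {EName, MgrID}, and the restricted closure of {EName} across the fragments never reaches {MgrID}.
Salary → EName is preserved.
MgrID, Salary → EName is preserved.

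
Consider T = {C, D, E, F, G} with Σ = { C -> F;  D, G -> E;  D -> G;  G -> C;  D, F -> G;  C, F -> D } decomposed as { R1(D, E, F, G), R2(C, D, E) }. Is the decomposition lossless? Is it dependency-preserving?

Lossless test: (D, E)⁺ = {C, D, E, F, G}, which contains all of one fragment — lossless.
Dependency preservation: C → F; G → C; C, F → D are not contained in any single fragment, but the restricted closure of each left-hand side across the fragments still reaches the right-hand side; the remaining FDs each lie inside some fragment. All dependencies are preserved.

lossless and dependency-preserving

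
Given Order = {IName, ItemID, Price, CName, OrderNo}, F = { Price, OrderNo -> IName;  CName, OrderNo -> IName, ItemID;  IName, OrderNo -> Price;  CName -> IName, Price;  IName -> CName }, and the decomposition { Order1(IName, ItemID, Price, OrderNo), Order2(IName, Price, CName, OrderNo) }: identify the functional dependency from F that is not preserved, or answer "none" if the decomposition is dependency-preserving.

none

Price, OrderNo → IName lies within Order1.
CName, OrderNo → IName, ItemID: restricted closure across fragments reaches IName, ItemID.
IName, OrderNo → Price lies within Order1.
CName → IName, Price lies within Order2.
IName → CName lies within Order2.
Every dependency is enforceable on the fragments, so the decomposition is dependency-preserving.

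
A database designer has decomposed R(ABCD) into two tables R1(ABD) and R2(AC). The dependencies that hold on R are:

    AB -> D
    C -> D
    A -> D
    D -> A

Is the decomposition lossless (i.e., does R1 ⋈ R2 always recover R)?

Common attributes: R1 ∩ R2 = {A}.
Closure of {A}: A → D applies, adding D. So (A)⁺ = {AD}.
The closure contains neither all of R1 = {ABD} nor all of R2 = {AC}, so the common attributes are not a superkey of either fragment. The join is lossy.

No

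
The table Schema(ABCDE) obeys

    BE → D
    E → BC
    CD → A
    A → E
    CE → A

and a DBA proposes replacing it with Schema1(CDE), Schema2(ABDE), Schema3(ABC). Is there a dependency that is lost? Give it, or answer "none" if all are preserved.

BE → D lies within Schema2.
E → BC: restricted closure across fragments reaches BC.
CD → A: restricted closure across fragments reaches A.
A → E lies within Schema2.
CE → A: restricted closure across fragments reaches A.
Every dependency is enforceable on the fragments, so the decomposition is dependency-preserving.

none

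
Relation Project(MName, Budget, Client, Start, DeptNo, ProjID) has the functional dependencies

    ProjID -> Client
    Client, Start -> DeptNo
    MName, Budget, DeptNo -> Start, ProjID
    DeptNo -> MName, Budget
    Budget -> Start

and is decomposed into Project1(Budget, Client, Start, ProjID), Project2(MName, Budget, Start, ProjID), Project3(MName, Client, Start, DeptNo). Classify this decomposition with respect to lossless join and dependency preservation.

Lossless test (chase): Rows 1 and 2 agree on ProjID; apply ProjID→Client and equate their Client entries. Rows 1 and 2 agree on Client, Start; apply Client, Start→DeptNo and equate their DeptNo entries. Rows 1 and 3 agree on Client, Start; apply Client, Start→DeptNo and equate their DeptNo entries. Rows 1 and 2 agree on DeptNo; apply DeptNo→MName, Budget and equate their MName, Budget entries. Rows 1 and 3 agree on DeptNo; apply DeptNo→MName, Budget and equate their MName, Budget entries. Rows 1 and 3 agree on MName, Budget, DeptNo; apply MName, Budget, DeptNo→Start, ProjID and equate their Start, ProjID entries. Row 1 is now all distinguished symbols — the join is lossless.
Dependency preservation: MName, Budget, DeptNo → Start, ProjID; DeptNo → MName, Budget are not contained in any single fragment, but the restricted closure of each left-hand side across the fragments still reaches the right-hand side; the remaining FDs each lie inside some fragment. All dependencies are preserved.

lossless and dependency-preserving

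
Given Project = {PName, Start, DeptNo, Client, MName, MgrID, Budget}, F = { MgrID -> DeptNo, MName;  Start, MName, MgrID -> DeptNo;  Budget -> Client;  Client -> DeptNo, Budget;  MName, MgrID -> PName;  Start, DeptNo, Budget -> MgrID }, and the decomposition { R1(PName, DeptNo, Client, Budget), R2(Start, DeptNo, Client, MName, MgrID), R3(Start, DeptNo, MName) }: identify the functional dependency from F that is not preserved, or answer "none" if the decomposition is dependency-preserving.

MName, MgrID -> PName

Check MName, MgrID → PName: no single fragment contains all of {PName, MName, MgrID}, and the restricted closure of {MName, MgrID} across the fragments never reaches {PName}.
MgrID → DeptNo, MName is preserved.
Start, MName, MgrID → DeptNo is preserved.
Budget → Client is preserved.
Client → DeptNo, Budget is preserved.
Start, DeptNo, Budget → MgrID is preserved.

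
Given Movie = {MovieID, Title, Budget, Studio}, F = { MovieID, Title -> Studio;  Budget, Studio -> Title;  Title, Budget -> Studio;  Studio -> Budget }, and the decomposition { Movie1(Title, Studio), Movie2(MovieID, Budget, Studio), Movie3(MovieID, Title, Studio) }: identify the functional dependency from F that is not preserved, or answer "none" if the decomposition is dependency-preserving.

Check Title, Budget → Studio: no single fragment contains all of {Title, Budget, Studio}, and the restricted closure of {Title, Budget} across the fragments never reaches {Studio}.
MovieID, Title → Studio is preserved.
Budget, Studio → Title is preserved.
Studio → Budget is preserved.

Title, Budget -> Studio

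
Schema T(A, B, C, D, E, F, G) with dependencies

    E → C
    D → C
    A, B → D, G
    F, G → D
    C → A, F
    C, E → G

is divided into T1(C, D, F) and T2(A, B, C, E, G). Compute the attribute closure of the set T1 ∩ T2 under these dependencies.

A, C, F

T1 ∩ T2 = {C}.
C → A, F applies, adding A, F
Closure: {A, C, F}.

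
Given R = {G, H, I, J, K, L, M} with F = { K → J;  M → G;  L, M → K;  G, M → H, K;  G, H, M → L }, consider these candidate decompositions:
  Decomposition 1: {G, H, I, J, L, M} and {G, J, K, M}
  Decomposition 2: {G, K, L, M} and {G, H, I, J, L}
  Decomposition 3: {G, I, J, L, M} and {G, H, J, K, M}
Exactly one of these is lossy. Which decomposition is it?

Decomposition 1: common = {G, J, M}, closure = {G, H, J, K, L, M} → lossless.
Decomposition 2: common = {G, L}, closure = {G, L} → lossy.
Decomposition 3: common = {G, J, M}, closure = {G, H, J, K, L, M} → lossless.

Decomposition 2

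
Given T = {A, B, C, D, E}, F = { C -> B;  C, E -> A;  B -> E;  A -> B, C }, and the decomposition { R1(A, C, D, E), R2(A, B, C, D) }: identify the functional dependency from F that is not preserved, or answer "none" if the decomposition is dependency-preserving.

B -> E

Check B → E: no single fragment contains all of {B, E}, and the restricted closure of {B} across the fragments never reaches {E}.
C → B is preserved.
C, E → A is preserved.
A → B, C is preserved.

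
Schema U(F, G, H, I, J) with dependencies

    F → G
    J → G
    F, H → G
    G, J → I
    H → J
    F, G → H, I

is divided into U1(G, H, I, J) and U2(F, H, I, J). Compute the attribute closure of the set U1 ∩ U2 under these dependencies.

G, H, I, J

U1 ∩ U2 = {H, I, J}.
J → G applies, adding G
Closure: {G, H, I, J}.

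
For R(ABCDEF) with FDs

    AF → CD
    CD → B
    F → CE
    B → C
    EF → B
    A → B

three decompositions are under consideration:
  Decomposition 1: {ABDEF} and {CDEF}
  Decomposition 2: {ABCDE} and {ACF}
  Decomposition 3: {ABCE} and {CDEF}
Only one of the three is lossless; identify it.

Decomposition 1

Decomposition 1: common = {DEF}, closure = {BCDEF} → lossless.
Decomposition 2: common = {AC}, closure = {ABC} → lossy.
Decomposition 3: common = {CE}, closure = {CE} → lossy.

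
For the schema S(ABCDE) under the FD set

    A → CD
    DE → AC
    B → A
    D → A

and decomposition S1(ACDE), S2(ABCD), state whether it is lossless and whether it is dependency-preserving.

lossy but dependency-preserving

Lossless test: (ACD)⁺ = {ACD}, which is a superkey of neither fragment — lossy.
Dependency preservation: every FD's attributes lie within a single fragment, so each can be enforced locally — preserved.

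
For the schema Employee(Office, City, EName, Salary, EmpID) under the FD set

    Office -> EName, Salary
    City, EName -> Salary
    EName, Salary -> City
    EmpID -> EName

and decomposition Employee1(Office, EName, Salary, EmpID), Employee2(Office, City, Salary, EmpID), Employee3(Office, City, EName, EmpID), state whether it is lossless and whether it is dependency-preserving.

Lossless test (chase): Rows 1 and 2 agree on Office; apply Office→EName, Salary and equate their EName, Salary entries. Rows 1 and 3 agree on Office; apply Office→EName, Salary and equate their EName, Salary entries. Rows 1 and 2 agree on EName, Salary; apply EName, Salary→City and equate their City entries. Row 1 is now all distinguished symbols — the join is lossless.
Dependency preservation: the restricted closure of {City, EName} across the fragments never reaches {Salary}, so City, EName → Salary cannot be enforced without a join — not preserved.

lossless but not dependency-preserving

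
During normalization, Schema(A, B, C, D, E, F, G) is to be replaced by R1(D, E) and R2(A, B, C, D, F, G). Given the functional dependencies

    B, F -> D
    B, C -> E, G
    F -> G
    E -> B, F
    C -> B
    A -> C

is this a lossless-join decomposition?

Common attributes: R1 ∩ R2 = {D}.
No dependency enlarges {D}, so (D)⁺ = {D}.
The closure contains neither all of R1 = {D, E} nor all of R2 = {A, B, C, D, F, G}, so the common attributes are not a superkey of either fragment. The join is lossy.

No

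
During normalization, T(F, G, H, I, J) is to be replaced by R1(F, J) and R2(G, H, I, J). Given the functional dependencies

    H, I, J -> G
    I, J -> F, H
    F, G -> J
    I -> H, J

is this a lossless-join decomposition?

Common attributes: R1 ∩ R2 = {J}.
No dependency enlarges {J}, so (J)⁺ = {J}.
The closure contains neither all of R1 = {F, J} nor all of R2 = {G, H, I, J}, so the common attributes are not a superkey of either fragment. The join is lossy.

No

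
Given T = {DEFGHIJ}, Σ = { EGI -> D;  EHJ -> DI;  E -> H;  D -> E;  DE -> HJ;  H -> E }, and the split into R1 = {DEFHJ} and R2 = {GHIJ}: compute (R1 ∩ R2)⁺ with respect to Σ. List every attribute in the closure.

DEHIJ

R1 ∩ R2 = {HJ}.
H → E applies, adding E
EHJ → DI applies, adding DI
Closure: {DEHIJ}.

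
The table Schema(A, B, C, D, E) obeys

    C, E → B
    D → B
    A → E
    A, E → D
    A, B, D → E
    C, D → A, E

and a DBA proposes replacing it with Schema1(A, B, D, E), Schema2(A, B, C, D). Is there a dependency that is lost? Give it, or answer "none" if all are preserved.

Check C, E → B: no single fragment contains all of {B, C, E}, and the restricted closure of {C, E} across the fragments never reaches {B}.
D → B is preserved.
A → E is preserved.
A, E → D is preserved.
A, B, D → E is preserved.
C, D → A, E is preserved.

C, E → B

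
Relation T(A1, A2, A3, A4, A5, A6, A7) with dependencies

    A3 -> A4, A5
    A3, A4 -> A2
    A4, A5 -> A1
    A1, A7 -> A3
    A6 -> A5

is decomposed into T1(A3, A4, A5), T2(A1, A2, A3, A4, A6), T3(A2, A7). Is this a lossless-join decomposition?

No

Chase test. Columns are A1, A2, A3, A4, A5, A6, A7; row i has aⱼ where attribute j ∈ Ti, else bᵢⱼ.
Initial tableau (one row per fragment):
  row 1: b11 b12 a3 a4 a5 b16 b17
  row 2: a1 a2 a3 a4 b25 a6 b27
  row 3: b31 a2 b33 b34 b35 b36 a7
Rows 1 and 2 agree on A3; apply A3→A4, A5 and equate their A4, A5 entries.
Rows 1 and 2 agree on A3, A4; apply A3, A4→A2 and equate their A2 entries.
Rows 1 and 2 agree on A4, A5; apply A4, A5→A1 and equate their A1 entries.
No row becomes fully distinguished — the join is lossy.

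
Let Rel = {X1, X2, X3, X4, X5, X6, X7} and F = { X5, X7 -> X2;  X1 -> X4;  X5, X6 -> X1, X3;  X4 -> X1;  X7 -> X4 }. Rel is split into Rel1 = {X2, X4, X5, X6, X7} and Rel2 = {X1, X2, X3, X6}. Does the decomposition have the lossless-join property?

Common attributes: Rel1 ∩ Rel2 = {X2, X6}.
No dependency enlarges {X2, X6}, so (X2, X6)⁺ = {X2, X6}.
The closure contains neither all of Rel1 = {X2, X4, X5, X6, X7} nor all of Rel2 = {X1, X2, X3, X6}, so the common attributes are not a superkey of either fragment. The join is lossy.

No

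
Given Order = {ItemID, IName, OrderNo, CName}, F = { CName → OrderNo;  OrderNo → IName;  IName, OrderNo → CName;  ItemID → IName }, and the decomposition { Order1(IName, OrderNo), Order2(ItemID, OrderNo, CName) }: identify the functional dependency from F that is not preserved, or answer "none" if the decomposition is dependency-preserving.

Check ItemID → IName: no single fragment contains all of {ItemID, IName}, and the restricted closure of {ItemID} across the fragments never reaches {IName}.
CName → OrderNo is preserved.
OrderNo → IName is preserved.
IName, OrderNo → CName is preserved.

ItemID → IName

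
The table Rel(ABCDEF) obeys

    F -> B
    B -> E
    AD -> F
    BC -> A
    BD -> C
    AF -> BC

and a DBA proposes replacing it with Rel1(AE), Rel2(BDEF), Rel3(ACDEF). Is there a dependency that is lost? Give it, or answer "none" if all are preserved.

BC -> A

Check BC → A: no single fragment contains all of {ABC}, and the restricted closure of {BC} across the fragments never reaches {A}.
F → B is preserved.
B → E is preserved.
AD → F is preserved.
BD → C is preserved.
AF → BC is preserved.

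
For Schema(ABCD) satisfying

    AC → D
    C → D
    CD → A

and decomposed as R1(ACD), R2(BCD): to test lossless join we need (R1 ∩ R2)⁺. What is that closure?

ACD

R1 ∩ R2 = {CD}.
CD → A applies, adding A
Closure: {ACD}.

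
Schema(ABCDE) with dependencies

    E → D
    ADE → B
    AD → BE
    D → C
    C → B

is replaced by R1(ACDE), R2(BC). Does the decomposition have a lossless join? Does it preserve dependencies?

Lossless test: (C)⁺ = {BC}, which contains all of one fragment — lossless.
Dependency preservation: ADE → B; AD → BE are not contained in any single fragment, but the restricted closure of each left-hand side across the fragments still reaches the right-hand side; the remaining FDs each lie inside some fragment. All dependencies are preserved.

lossless and dependency-preserving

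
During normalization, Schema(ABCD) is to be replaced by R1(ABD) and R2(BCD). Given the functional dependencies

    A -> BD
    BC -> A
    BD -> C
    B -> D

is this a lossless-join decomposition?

Yes

Common attributes: R1 ∩ R2 = {BD}.
Closure of {BD}: BD → C applies, adding C; BC → A applies, adding A. So (BD)⁺ = {ABCD}.
This closure contains every attribute of R1, so R1 ∩ R2 → R1. The join is lossless.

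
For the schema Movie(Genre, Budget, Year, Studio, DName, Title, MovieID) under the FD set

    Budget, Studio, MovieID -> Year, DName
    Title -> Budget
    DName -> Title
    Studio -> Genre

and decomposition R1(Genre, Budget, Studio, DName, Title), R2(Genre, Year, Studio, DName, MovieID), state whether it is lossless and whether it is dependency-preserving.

Lossless test: (Genre, Studio, DName)⁺ = {Genre, Budget, Studio, DName, Title}, which contains all of one fragment — lossless.
Dependency preservation: the restricted closure of {Budget, Studio, MovieID} across the fragments never reaches {Year, DName}, so Budget, Studio, MovieID → Year, DName cannot be enforced without a join — not preserved.

lossless but not dependency-preserving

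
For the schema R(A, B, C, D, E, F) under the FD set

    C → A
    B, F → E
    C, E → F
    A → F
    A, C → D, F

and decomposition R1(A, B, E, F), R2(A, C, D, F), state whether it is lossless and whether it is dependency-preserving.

Lossless test: (A, F)⁺ = {A, F}, which is a superkey of neither fragment — lossy.
Dependency preservation: C, E → F is not contained in any single fragment, but the restricted closure of its left-hand side across the fragments still reaches the right-hand side; the remaining FDs each lie inside some fragment. All dependencies are preserved.

lossy but dependency-preserving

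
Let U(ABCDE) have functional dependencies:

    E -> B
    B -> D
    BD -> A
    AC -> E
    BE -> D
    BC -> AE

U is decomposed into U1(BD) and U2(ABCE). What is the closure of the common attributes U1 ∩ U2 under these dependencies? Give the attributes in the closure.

ABD

U1 ∩ U2 = {B}.
B → D applies, adding D
BD → A applies, adding A
Closure: {ABD}.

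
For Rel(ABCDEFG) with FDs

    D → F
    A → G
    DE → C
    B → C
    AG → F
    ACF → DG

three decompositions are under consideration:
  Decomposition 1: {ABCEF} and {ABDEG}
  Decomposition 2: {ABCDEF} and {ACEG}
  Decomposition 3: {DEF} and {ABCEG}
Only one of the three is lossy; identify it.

Decomposition 1: common = {ABE}, closure = {ABCDEFG} → lossless.
Decomposition 2: common = {ACE}, closure = {ACDEFG} → lossless.
Decomposition 3: common = {E}, closure = {E} → lossy.

Decomposition 3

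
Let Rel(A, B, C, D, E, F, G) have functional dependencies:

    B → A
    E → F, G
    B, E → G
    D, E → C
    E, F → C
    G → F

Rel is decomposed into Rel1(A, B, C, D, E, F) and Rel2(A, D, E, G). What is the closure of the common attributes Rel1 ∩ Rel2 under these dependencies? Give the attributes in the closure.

A, C, D, E, F, G

Rel1 ∩ Rel2 = {A, D, E}.
E → F, G applies, adding F, G
D, E → C applies, adding C
Closure: {A, C, D, E, F, G}.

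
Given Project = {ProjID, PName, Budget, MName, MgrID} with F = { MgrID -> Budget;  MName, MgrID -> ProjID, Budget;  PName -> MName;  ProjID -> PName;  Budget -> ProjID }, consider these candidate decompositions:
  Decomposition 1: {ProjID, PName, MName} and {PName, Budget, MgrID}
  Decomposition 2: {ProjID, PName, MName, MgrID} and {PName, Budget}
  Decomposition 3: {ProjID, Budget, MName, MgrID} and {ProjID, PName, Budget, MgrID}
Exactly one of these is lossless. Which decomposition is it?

Decomposition 3

Decomposition 1: common = {PName}, closure = {PName, MName} → lossy.
Decomposition 2: common = {PName}, closure = {PName, MName} → lossy.
Decomposition 3: common = {ProjID, Budget, MgrID}, closure = {ProjID, PName, Budget, MName, MgrID} → lossless.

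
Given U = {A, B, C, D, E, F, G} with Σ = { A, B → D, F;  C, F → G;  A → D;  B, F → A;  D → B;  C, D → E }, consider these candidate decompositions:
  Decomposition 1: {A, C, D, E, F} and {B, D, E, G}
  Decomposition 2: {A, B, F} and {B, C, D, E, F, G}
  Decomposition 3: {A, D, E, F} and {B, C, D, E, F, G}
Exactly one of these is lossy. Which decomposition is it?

Decomposition 1: common = {D, E}, closure = {B, D, E} → lossy.
Decomposition 2: common = {B, F}, closure = {A, B, D, F} → lossless.
Decomposition 3: common = {D, E, F}, closure = {A, B, D, E, F} → lossless.

Decomposition 1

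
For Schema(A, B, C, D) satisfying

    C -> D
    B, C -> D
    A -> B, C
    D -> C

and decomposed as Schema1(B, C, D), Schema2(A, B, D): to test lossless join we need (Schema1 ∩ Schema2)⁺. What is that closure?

Schema1 ∩ Schema2 = {B, D}.
D → C applies, adding C
Closure: {B, C, D}.

B, C, D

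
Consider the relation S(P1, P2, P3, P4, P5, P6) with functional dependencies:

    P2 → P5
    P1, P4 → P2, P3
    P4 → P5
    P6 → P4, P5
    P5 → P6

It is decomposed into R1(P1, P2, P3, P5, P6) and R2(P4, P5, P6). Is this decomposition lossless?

Common attributes: R1 ∩ R2 = {P5, P6}.
Closure of {P5, P6}: P6 → P4, P5 applies, adding P4. So (P5, P6)⁺ = {P4, P5, P6}.
This closure contains every attribute of R2, so R1 ∩ R2 → R2. The join is lossless.

Yes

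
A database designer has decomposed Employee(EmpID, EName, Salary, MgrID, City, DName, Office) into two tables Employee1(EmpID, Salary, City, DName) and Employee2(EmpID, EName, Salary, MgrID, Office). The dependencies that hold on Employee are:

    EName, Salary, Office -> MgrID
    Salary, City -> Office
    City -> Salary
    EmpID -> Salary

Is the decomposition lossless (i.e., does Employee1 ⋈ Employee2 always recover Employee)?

No

Common attributes: Employee1 ∩ Employee2 = {EmpID, Salary}.
No dependency enlarges {EmpID, Salary}, so (EmpID, Salary)⁺ = {EmpID, Salary}.
The closure contains neither all of Employee1 = {EmpID, Salary, City, DName} nor all of Employee2 = {EmpID, EName, Salary, MgrID, Office}, so the common attributes are not a superkey of either fragment. The join is lossy.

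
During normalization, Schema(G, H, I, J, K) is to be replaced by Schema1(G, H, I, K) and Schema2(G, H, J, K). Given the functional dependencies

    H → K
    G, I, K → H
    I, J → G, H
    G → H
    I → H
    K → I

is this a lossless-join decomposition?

Yes

Common attributes: Schema1 ∩ Schema2 = {G, H, K}.
Closure of {G, H, K}: K → I applies, adding I. So (G, H, K)⁺ = {G, H, I, K}.
This closure contains every attribute of Schema1, so Schema1 ∩ Schema2 → Schema1. The join is lossless.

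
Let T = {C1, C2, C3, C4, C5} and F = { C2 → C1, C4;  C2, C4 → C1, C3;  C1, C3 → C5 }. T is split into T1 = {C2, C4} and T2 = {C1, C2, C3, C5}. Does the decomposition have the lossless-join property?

Common attributes: T1 ∩ T2 = {C2}.
Closure of {C2}: C2 → C1, C4 applies, adding C1, C4; C2, C4 → C1, C3 applies, adding C3; C1, C3 → C5 applies, adding C5. So (C2)⁺ = {C1, C2, C3, C4, C5}.
This closure contains every attribute of T1, so T1 ∩ T2 → T1. The join is lossless.

Yes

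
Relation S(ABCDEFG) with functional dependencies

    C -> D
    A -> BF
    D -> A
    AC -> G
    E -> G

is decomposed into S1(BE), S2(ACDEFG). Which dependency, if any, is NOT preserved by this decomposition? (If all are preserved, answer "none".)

Check A → BF: no single fragment contains all of {ABF}, and the restricted closure of {A} across the fragments never reaches {BF}.
C → D is preserved.
D → A is preserved.
AC → G is preserved.
E → G is preserved.

A -> BF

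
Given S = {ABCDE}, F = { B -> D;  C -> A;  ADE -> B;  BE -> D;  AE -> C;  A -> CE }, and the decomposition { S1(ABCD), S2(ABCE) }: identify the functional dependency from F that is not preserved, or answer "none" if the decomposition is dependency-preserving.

none

B → D lies within S1.
C → A lies within S1.
ADE → B: restricted closure across fragments reaches B.
BE → D: restricted closure across fragments reaches D.
AE → C lies within S2.
A → CE lies within S2.
Every dependency is enforceable on the fragments, so the decomposition is dependency-preserving.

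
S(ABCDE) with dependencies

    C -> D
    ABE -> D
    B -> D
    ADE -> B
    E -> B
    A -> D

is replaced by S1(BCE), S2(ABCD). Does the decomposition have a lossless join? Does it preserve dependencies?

lossy but dependency-preserving

Lossless test: (BC)⁺ = {BCD}, which is a superkey of neither fragment — lossy.
Dependency preservation: ABE → D; ADE → B are not contained in any single fragment, but the restricted closure of each left-hand side across the fragments still reaches the right-hand side; the remaining FDs each lie inside some fragment. All dependencies are preserved.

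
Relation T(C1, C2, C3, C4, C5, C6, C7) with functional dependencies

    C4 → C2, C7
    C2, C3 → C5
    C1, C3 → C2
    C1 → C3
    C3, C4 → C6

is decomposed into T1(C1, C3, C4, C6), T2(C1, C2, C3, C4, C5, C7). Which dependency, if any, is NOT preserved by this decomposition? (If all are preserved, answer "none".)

C4 → C2, C7 lies within T2.
C2, C3 → C5 lies within T2.
C1, C3 → C2 lies within T2.
C1 → C3 lies within T1.
C3, C4 → C6 lies within T1.
Every dependency is enforceable on the fragments, so the decomposition is dependency-preserving.

none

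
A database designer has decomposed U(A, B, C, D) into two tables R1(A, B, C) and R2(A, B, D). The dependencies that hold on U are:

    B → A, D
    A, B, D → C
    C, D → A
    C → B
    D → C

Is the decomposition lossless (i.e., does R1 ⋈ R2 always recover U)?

Common attributes: R1 ∩ R2 = {A, B}.
Closure of {A, B}: B → A, D applies, adding D; A, B, D → C applies, adding C. So (A, B)⁺ = {A, B, C, D}.
This closure contains every attribute of R1, so R1 ∩ R2 → R1. The join is lossless.

Yes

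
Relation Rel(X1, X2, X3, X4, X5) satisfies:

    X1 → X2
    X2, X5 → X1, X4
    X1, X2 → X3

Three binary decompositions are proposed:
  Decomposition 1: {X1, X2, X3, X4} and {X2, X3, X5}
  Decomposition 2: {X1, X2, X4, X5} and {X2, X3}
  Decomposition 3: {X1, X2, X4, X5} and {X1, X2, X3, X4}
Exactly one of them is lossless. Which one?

Decomposition 3

Decomposition 1: common = {X2, X3}, closure = {X2, X3} → lossy.
Decomposition 2: common = {X2}, closure = {X2} → lossy.
Decomposition 3: common = {X1, X2, X4}, closure = {X1, X2, X3, X4} → lossless.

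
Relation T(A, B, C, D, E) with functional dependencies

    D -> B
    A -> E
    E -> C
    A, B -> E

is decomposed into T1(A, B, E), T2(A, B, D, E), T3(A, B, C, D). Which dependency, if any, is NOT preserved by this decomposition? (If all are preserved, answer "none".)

E -> C

Check E → C: no single fragment contains all of {C, E}, and the restricted closure of {E} across the fragments never reaches {C}.
D → B is preserved.
A → E is preserved.
A, B → E is preserved.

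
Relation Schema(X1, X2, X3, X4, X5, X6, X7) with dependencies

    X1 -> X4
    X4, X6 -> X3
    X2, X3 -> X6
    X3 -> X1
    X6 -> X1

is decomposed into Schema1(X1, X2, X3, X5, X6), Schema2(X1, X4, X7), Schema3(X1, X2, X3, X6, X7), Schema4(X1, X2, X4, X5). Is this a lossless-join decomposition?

Chase test. Columns are X1, X2, X3, X4, X5, X6, X7; row i has aⱼ where attribute j ∈ Schemai, else bᵢⱼ.
Initial tableau (one row per fragment):
  row 1: a1 a2 a3 b14 a5 a6 b17
  row 2: a1 b22 b23 a4 b25 b26 a7
  row 3: a1 a2 a3 b34 b35 a6 a7
  row 4: a1 a2 b43 a4 a5 b46 b47
Rows 1 and 2 agree on X1; apply X1→X4 and equate their X4 entries.
Rows 1 and 3 agree on X1; apply X1→X4 and equate their X4 entries.
No row becomes fully distinguished — the join is lossy.

No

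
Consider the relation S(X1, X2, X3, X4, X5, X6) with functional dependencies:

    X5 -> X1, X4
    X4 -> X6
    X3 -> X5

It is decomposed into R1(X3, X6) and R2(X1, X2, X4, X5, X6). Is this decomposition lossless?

No

Common attributes: R1 ∩ R2 = {X6}.
No dependency enlarges {X6}, so (X6)⁺ = {X6}.
The closure contains neither all of R1 = {X3, X6} nor all of R2 = {X1, X2, X4, X5, X6}, so the common attributes are not a superkey of either fragment. The join is lossy.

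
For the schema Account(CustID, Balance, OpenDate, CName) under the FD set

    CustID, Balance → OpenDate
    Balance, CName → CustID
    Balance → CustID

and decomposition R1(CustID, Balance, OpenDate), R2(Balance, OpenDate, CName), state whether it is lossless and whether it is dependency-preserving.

Lossless test: (Balance, OpenDate)⁺ = {CustID, Balance, OpenDate}, which contains all of one fragment — lossless.
Dependency preservation: Balance, CName → CustID is not contained in any single fragment, but the restricted closure of its left-hand side across the fragments still reaches the right-hand side; the remaining FDs each lie inside some fragment. All dependencies are preserved.

lossless and dependency-preserving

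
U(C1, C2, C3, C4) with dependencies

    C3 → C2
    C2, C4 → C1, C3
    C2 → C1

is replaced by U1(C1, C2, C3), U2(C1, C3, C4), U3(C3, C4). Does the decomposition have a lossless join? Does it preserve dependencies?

lossless but not dependency-preserving

Lossless test (chase): Rows 1 and 2 agree on C3; apply C3→C2 and equate their C2 entries. Rows 1 and 3 agree on C3; apply C3→C2 and equate their C2 entries. Rows 2 and 3 agree on C2, C4; apply C2, C4→C1, C3 and equate their C1, C3 entries. Row 2 is now all distinguished symbols — the join is lossless.
Dependency preservation: the restricted closure of {C2, C4} across the fragments never reaches {C1, C3}, so C2, C4 → C1, C3 cannot be enforced without a join — not preserved.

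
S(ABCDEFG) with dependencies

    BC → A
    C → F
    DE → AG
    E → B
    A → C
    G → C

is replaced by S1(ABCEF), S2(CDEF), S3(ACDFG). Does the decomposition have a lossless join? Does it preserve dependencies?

Lossless test (chase): Rows 1 and 2 agree on E; apply E→B and equate their B entries. Rows 1 and 2 agree on BC; apply BC→A and equate their A entries. No row becomes fully distinguished — the join is lossy.
Dependency preservation: the restricted closure of {DE} across the fragments never reaches {AG}, so DE → AG cannot be enforced without a join — not preserved.

lossy and not dependency-preserving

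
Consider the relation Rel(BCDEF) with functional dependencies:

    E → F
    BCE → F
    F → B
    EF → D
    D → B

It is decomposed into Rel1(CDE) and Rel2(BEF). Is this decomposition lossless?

Common attributes: Rel1 ∩ Rel2 = {E}.
Closure of {E}: E → F applies, adding F; F → B applies, adding B; EF → D applies, adding D. So (E)⁺ = {BDEF}.
This closure contains every attribute of Rel2, so Rel1 ∩ Rel2 → Rel2. The join is lossless.

Yes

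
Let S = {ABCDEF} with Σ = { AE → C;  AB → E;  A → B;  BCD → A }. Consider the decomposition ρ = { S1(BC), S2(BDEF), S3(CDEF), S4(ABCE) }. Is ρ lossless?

Chase test. Columns are ABCDEF; row i has aⱼ where attribute j ∈ Si, else bᵢⱼ.
Initial tableau (one row per fragment):
  row 1: b11 a2 a3 b14 b15 b16
  row 2: b21 a2 b23 a4 a5 a6
  row 3: b31 b32 a3 a4 a5 a6
  row 4: a1 a2 a3 b44 a5 b46
No row becomes fully distinguished — the join is lossy.

No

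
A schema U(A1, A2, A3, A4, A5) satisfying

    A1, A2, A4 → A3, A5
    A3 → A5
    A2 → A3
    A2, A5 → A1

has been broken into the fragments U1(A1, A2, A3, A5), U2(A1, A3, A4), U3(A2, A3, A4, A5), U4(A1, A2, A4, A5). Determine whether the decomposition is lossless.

Yes

Chase test. Columns are A1, A2, A3, A4, A5; row i has aⱼ where attribute j ∈ Ui, else bᵢⱼ.
Initial tableau (one row per fragment):
  row 1: a1 a2 a3 b14 a5
  row 2: a1 b22 a3 a4 b25
  row 3: b31 a2 a3 a4 a5
  row 4: a1 a2 b43 a4 a5
Rows 1 and 2 agree on A3; apply A3→A5 and equate their A5 entries.
Rows 1 and 4 agree on A2; apply A2→A3 and equate their A3 entries.
Rows 1 and 3 agree on A2, A5; apply A2, A5→A1 and equate their A1 entries.
Row 3 is now all distinguished symbols — the join is lossless.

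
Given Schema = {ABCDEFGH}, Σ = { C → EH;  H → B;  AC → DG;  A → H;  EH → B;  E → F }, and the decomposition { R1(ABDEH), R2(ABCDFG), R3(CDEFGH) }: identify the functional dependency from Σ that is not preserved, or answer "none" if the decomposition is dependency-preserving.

none

C → EH lies within R3.
H → B lies within R1.
AC → DG lies within R2.
A → H lies within R1.
EH → B lies within R1.
E → F lies within R3.
Every dependency is enforceable on the fragments, so the decomposition is dependency-preserving.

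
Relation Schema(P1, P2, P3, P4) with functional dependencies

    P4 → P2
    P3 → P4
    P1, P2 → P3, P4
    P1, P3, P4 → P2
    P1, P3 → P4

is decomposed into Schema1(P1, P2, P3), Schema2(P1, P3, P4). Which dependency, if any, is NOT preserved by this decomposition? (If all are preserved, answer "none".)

P4 → P2

Check P4 → P2: no single fragment contains all of {P2, P4}, and the restricted closure of {P4} across the fragments never reaches {P2}.
P3 → P4 is preserved.
P1, P2 → P3, P4 is preserved.
P1, P3, P4 → P2 is preserved.
P1, P3 → P4 is preserved.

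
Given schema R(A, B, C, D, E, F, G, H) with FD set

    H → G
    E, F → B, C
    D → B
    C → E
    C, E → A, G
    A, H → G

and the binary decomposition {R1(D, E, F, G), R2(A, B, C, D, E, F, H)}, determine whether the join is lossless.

Common attributes: R1 ∩ R2 = {D, E, F}.
Closure of {D, E, F}: E, F → B, C applies, adding B, C; C, E → A, G applies, adding A, G. So (D, E, F)⁺ = {A, B, C, D, E, F, G}.
This closure contains every attribute of R1, so R1 ∩ R2 → R1. The join is lossless.

Yes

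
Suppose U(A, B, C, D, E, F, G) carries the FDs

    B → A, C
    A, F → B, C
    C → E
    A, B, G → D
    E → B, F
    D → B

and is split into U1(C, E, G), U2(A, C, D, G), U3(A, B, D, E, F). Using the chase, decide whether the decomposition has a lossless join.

Chase test. Columns are A, B, C, D, E, F, G; row i has aⱼ where attribute j ∈ Ui, else bᵢⱼ.
Initial tableau (one row per fragment):
  row 1: b11 b12 a3 b14 a5 b16 a7
  row 2: a1 b22 a3 a4 b25 b26 a7
  row 3: a1 a2 b33 a4 a5 a6 b37
Rows 1 and 2 agree on C; apply C→E and equate their E entries.
Rows 1 and 2 agree on E; apply E→B, F and equate their B, F entries.
Rows 1 and 3 agree on E; apply E→B, F and equate their B, F entries.
Rows 1 and 2 agree on B; apply B→A, C and equate their A, C entries.
Rows 1 and 3 agree on B; apply B→A, C and equate their A, C entries.
Rows 1 and 2 agree on A, B, G; apply A, B, G→D and equate their D entries.
Row 1 is now all distinguished symbols — the join is lossless.

Yes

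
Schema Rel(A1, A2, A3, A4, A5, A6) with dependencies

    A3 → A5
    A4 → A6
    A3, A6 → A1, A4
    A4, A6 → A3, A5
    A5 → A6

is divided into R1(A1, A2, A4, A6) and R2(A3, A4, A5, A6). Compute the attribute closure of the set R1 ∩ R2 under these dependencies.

R1 ∩ R2 = {A4, A6}.
A4, A6 → A3, A5 applies, adding A3, A5
A3, A6 → A1, A4 applies, adding A1
Closure: {A1, A3, A4, A5, A6}.

A1, A3, A4, A5, A6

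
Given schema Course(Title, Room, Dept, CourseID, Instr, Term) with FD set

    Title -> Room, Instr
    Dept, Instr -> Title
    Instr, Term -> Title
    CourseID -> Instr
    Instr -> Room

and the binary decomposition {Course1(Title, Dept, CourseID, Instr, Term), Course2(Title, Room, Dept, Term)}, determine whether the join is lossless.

Yes

Common attributes: Course1 ∩ Course2 = {Title, Dept, Term}.
Closure of {Title, Dept, Term}: Title → Room, Instr applies, adding Room, Instr. So (Title, Dept, Term)⁺ = {Title, Room, Dept, Instr, Term}.
This closure contains every attribute of Course2, so Course1 ∩ Course2 → Course2. The join is lossless.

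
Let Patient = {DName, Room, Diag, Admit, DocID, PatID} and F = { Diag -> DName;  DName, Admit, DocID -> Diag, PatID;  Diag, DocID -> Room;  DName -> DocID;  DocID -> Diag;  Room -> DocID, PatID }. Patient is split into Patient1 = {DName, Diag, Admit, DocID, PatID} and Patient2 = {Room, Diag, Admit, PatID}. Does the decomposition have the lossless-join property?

Common attributes: Patient1 ∩ Patient2 = {Diag, Admit, PatID}.
Closure of {Diag, Admit, PatID}: Diag → DName applies, adding DName; DName → DocID applies, adding DocID; Diag, DocID → Room applies, adding Room. So (Diag, Admit, PatID)⁺ = {DName, Room, Diag, Admit, DocID, PatID}.
This closure contains every attribute of Patient1, so Patient1 ∩ Patient2 → Patient1. The join is lossless.

Yes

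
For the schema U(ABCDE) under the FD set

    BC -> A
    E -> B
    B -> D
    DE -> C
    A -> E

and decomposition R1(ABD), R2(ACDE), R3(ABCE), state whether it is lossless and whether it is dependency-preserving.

lossless and dependency-preserving

Lossless test (chase): Rows 2 and 3 agree on E; apply E→B and equate their B entries. Rows 1 and 3 agree on B; apply B→D and equate their D entries. Rows 1 and 2 agree on A; apply A→E and equate their E entries. Rows 1 and 2 agree on DE; apply DE→C and equate their C entries. Row 1 is now all distinguished symbols — the join is lossless.
Dependency preservation: every FD's attributes lie within a single fragment, so each can be enforced locally — preserved.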